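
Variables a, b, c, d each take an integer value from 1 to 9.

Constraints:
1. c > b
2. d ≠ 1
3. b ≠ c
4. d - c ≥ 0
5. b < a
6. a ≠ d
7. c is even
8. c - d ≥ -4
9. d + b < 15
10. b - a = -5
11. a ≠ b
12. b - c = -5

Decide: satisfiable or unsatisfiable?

The assignment a = 8, b = 3, c = 8, d = 9 works:
  constraint 4 holds since d - c = 1.
  constraint 8 holds since c - d = -1.
The rest check out directly.

Satisfiable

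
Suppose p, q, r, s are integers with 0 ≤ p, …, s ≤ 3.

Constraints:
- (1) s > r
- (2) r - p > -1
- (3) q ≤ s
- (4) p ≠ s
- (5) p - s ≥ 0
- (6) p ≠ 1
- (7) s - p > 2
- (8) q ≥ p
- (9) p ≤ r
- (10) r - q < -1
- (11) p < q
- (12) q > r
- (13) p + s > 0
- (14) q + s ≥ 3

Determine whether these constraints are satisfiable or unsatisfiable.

Constraints 3, 5, 9, and 12 give r < q, q ≤ s, s ≤ p, p ≤ r. Chaining: r < q ≤ s ≤ p ≤ r, which forces r < r — impossible.

Unsatisfiable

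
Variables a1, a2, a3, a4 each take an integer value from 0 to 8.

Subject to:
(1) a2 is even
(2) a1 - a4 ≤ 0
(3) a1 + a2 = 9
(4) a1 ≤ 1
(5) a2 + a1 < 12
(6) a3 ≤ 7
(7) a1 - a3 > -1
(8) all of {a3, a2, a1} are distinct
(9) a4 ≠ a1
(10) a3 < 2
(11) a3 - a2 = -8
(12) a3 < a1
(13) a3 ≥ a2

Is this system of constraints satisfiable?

From constraint 4: a1 ≤ 1. From constraints 6 and 13: a2 ≤ a3 ≤ 7. Hence a1 + a2 ≤ 8. But constraint 3 requires a1 + a2 = 9, and 9 > 8. Contradiction.

Unsatisfiable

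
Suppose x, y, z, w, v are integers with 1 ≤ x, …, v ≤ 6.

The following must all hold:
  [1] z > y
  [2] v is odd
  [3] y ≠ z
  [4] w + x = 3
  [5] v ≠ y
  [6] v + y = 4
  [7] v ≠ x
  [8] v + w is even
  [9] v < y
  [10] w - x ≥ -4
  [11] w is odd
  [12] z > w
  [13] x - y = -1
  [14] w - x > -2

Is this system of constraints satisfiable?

Satisfiable

The assignment x = 2, y = 3, z = 6, w = 1, v = 1 works:
  constraint 4 holds since w + x = 3.
  constraint 6 holds since v + y = 4.
  constraint 10 holds since w - x = -1.
The rest check out directly.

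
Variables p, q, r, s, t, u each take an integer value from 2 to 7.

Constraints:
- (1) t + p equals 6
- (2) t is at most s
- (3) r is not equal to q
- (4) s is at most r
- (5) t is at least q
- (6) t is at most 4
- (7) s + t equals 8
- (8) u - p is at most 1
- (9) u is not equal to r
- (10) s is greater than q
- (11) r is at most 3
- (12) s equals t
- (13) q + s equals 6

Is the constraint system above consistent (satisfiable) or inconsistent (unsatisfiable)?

From constraints 4 and 11: s ≤ r ≤ 3. From constraint 6: t ≤ 4. Hence s + t ≤ 7. But constraint 7 requires s + t = 8, and 8 > 7. Contradiction.

Unsatisfiable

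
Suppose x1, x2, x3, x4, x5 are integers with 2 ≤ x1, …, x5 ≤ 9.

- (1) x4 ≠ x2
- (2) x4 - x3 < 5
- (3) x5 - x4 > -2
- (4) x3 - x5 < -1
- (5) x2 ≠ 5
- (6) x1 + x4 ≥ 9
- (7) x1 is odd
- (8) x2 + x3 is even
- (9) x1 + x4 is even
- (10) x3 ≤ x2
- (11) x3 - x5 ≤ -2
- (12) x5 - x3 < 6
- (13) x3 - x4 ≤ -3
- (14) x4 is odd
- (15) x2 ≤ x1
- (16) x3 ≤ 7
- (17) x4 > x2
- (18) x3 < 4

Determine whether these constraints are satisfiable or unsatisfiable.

Try x1 = 5, x2 = 4, x3 = 2, x4 = 5, x5 = 5.
Check constraint 2: x4 - x3 = 3; constraint 3: x5 - x4 = 0. The remaining constraints are straightforward to verify.

Satisfiable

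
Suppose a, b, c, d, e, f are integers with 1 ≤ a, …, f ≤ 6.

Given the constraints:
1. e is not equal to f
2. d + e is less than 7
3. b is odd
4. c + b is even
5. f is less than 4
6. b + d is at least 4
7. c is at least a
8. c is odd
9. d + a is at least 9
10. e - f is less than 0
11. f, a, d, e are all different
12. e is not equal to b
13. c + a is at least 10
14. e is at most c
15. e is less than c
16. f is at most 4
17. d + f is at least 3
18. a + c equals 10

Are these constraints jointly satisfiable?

Satisfiable

The assignment a = 5, b = 3, c = 5, d = 4, e = 1, f = 2 works:
  constraint 2 holds since d + e = 5.
  constraint 6 holds since b + d = 7.
  constraint 9 holds since d + a = 9.
The rest check out directly.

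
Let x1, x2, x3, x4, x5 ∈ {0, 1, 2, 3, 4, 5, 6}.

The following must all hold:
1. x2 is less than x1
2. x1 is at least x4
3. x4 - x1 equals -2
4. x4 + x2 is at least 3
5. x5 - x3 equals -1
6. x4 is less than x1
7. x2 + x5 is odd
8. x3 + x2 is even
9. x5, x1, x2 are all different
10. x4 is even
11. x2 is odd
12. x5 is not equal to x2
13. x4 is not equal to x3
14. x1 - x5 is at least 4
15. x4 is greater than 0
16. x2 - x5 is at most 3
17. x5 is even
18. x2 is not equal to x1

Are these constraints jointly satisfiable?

Try x1 = 4, x2 = 3, x3 = 1, x4 = 2, x5 = 0.
Check constraint 3: x4 - x1 = -2; constraint 4: x4 + x2 = 5. The remaining constraints are straightforward to verify.

Satisfiable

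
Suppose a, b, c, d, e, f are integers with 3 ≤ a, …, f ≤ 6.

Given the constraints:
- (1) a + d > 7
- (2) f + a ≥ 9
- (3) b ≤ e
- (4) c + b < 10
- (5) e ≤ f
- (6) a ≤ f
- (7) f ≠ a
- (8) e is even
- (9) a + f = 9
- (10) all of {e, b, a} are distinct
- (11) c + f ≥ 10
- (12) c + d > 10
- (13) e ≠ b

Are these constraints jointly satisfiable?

Setting (a, b, c, d, e, f) = (3, 4, 5, 6, 6, 6) satisfies everything: constraint 1: a + d = 9; constraint 2: f + a = 9; constraint 4: c + b = 9, and the others follow.

Satisfiable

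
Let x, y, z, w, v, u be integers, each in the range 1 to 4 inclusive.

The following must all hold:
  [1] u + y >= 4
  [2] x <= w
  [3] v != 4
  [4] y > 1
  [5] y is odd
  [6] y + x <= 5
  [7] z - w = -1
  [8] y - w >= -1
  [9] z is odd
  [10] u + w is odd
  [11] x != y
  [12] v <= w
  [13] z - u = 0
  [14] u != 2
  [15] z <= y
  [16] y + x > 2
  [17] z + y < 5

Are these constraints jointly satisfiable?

Satisfiable

One satisfying assignment is x = 1, y = 3, z = 1, w = 2, v = 1, u = 1.
For the less obvious constraints — constraint 1: u + y = 4; constraint 6: y + x = 4; constraint 7: z - w = -1 — and the others hold by inspection.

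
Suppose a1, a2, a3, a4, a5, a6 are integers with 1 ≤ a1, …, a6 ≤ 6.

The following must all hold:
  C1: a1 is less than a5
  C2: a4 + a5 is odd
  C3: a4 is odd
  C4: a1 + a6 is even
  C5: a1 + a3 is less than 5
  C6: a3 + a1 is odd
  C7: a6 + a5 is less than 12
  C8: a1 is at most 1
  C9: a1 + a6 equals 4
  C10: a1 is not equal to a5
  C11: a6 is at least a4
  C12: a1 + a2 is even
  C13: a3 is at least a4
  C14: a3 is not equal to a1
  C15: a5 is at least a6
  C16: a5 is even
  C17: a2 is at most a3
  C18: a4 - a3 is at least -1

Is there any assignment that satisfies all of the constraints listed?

Satisfiable

Setting (a1, a2, a3, a4, a5, a6) = (1, 1, 2, 1, 6, 3) satisfies everything: constraint 5: a1 + a3 = 3; constraint 7: a6 + a5 = 9; constraint 9: a1 + a6 = 4, and the others follow.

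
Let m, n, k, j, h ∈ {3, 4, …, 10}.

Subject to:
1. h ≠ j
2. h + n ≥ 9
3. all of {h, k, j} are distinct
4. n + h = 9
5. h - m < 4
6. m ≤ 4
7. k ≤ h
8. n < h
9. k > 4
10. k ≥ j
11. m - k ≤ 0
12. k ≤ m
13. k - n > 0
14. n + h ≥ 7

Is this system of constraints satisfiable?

From constraint 9: k ≥ 5. From constraints 6 and 12: k ≤ m and m ≤ 4, so k ≤ 4. But 4 < 5, so no value of k works.

Unsatisfiable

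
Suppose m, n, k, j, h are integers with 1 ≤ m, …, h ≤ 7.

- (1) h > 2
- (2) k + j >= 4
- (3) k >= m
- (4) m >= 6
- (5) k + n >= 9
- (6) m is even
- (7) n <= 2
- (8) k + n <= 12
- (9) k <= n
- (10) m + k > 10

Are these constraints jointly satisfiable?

Unsatisfiable

From constraints 3 and 4: k ≥ m and m ≥ 6, so k ≥ 6. From constraints 7 and 9: k ≤ n and n ≤ 2, so k ≤ 2. But 2 < 6, so no value of k works.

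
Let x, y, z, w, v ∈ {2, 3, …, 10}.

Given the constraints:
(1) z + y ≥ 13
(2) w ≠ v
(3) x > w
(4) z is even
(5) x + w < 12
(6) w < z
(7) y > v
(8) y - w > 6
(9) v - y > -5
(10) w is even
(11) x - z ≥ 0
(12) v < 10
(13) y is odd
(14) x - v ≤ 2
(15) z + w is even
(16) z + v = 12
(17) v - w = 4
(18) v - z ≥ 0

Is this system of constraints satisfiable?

Satisfiable

Setting (x, y, z, w, v) = (7, 9, 6, 2, 6) satisfies everything: constraint 1: z + y = 15; constraint 5: x + w = 9; constraint 8: y - w = 7, and the others follow.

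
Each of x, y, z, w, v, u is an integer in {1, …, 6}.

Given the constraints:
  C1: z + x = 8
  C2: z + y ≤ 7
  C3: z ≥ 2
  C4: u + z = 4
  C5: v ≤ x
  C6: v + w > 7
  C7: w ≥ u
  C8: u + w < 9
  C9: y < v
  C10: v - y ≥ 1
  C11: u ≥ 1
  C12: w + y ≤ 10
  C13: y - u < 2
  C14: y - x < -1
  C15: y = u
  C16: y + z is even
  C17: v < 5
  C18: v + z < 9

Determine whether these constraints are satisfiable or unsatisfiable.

Satisfiable

Take x = 6, y = 2, z = 2, w = 6, v = 4, u = 2. Then constraint 1: z + x = 8; constraint 2: z + y = 4; constraint 4: u + z = 4, and every other listed constraint is also met.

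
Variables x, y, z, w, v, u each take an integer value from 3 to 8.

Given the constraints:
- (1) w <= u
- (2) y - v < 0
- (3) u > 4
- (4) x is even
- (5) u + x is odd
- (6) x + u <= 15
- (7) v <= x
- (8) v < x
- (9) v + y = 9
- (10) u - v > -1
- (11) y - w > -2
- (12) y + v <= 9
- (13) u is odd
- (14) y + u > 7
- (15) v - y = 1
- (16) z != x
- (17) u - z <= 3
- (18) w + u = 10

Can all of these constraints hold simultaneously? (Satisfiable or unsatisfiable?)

Satisfiable

Setting (x, y, z, w, v, u) = (8, 4, 3, 5, 5, 5) satisfies everything: constraint 2: y - v = -1; constraint 6: x + u = 13; constraint 9: v + y = 9, and the others follow.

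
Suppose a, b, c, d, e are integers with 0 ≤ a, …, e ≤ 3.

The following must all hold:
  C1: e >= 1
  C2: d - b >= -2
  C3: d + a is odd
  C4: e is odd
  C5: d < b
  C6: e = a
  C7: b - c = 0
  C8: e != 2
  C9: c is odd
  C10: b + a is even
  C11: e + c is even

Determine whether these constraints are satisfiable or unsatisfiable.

Satisfiable

Take a = 3, b = 3, c = 3, d = 2, e = 3. Then constraint 2: d - b = -1; constraint 7: b - c = 0, and every other listed constraint is also met.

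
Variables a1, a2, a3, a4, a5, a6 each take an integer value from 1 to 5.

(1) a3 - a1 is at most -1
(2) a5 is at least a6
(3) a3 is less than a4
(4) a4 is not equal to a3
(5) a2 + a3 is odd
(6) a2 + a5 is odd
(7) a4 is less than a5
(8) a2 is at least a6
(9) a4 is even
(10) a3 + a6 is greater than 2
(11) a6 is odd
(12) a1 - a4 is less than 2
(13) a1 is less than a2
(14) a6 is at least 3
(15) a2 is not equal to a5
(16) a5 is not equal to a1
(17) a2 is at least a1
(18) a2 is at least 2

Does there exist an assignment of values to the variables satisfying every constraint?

Satisfiable

One satisfying assignment is a1 = 3, a2 = 4, a3 = 1, a4 = 4, a5 = 5, a6 = 3.
For the less obvious constraints — constraint 1: a3 - a1 = -2; constraint 10: a3 + a6 = 4; constraint 12: a1 - a4 = -1 — and the others hold by inspection.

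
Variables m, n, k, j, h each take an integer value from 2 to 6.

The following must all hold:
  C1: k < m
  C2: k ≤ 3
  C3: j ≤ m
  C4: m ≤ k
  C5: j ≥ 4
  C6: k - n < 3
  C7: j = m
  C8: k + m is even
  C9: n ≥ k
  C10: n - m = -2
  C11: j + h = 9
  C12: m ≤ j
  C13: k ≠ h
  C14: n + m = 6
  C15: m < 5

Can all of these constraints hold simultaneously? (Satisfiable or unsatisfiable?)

Unsatisfiable

From constraints 3 and 5: m ≥ j and j ≥ 4, so m ≥ 4. From constraints 2 and 4: m ≤ k and k ≤ 3, so m ≤ 3. But 3 < 4, so no value of m works.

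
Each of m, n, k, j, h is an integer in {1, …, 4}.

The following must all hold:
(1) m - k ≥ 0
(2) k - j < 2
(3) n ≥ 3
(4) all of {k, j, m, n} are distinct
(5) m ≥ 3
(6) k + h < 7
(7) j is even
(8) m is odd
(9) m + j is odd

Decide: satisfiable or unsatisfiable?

Try m = 3, n = 4, k = 1, j = 2, h = 3.
Check constraint 1: m - k = 2; constraint 2: k - j = -1. The remaining constraints are straightforward to verify.

Satisfiable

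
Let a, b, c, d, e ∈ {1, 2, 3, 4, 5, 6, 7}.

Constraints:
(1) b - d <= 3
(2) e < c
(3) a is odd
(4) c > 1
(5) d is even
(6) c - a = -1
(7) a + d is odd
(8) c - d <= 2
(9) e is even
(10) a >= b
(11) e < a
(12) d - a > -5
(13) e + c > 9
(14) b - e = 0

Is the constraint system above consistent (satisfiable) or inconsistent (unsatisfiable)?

Satisfiable

One satisfying assignment is a = 7, b = 4, c = 6, d = 4, e = 4.
For the less obvious constraints — constraint 1: b - d = 0; constraint 6: c - a = -1; constraint 8: c - d = 2 — and the others hold by inspection.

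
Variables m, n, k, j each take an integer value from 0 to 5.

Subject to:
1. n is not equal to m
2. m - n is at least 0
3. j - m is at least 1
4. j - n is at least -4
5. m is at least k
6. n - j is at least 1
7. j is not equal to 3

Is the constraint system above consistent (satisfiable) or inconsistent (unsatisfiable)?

Constraints 2, 3, and 6 give m − n ≥ 0, n − j ≥ 1, j − m ≥ 1.
Adding all 3 inequalities: the left sides telescope to 0, and the right sides sum to 0 + 1 + 1 = 2. So 0 ≥ 2, which is false.

Unsatisfiable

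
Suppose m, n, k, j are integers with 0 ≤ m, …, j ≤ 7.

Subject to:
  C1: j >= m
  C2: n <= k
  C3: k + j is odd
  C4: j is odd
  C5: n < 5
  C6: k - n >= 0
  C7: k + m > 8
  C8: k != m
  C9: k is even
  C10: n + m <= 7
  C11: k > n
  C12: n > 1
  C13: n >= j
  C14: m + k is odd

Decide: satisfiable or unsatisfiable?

Satisfiable

One satisfying assignment is m = 3, n = 4, k = 6, j = 3.
For the less obvious constraints — constraint 6: k - n = 2; constraint 7: k + m = 9 — and the others hold by inspection.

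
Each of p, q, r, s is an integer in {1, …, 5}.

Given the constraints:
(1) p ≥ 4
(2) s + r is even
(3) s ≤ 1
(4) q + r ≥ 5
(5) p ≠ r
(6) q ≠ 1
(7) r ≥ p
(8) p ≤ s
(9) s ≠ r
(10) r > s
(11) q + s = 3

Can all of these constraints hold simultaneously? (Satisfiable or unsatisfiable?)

From constraints 1 and 8: s ≥ p and p ≥ 4, so s ≥ 4. From constraint 3: s ≤ 1. But 1 < 4, so no value of s works.

Unsatisfiable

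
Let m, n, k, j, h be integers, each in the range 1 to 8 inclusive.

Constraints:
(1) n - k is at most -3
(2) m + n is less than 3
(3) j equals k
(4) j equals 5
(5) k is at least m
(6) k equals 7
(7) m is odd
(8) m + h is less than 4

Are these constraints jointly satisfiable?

Constraint 4 fixes j = 5 and constraint 6 fixes k = 7, but constraint 3 requires j = k. Since 5 ≠ 7, contradiction.

Unsatisfiable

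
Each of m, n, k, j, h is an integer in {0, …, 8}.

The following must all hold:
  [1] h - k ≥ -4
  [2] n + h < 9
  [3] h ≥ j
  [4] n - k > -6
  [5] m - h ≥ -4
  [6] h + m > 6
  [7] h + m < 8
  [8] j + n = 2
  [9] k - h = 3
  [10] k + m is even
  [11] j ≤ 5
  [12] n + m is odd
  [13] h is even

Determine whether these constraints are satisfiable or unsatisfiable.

Take m = 3, n = 2, k = 7, j = 0, h = 4. Then constraint 1: h - k = -3; constraint 2: n + h = 6, and every other listed constraint is also met.

Satisfiable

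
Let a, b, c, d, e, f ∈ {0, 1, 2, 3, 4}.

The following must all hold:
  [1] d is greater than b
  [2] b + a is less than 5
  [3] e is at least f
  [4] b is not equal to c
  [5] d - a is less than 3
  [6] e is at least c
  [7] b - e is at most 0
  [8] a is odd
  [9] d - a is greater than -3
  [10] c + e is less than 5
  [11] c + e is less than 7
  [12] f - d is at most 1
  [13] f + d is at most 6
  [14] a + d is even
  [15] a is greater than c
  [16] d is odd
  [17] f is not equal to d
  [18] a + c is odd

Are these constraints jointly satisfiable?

The assignment a = 3, b = 1, c = 0, d = 3, e = 4, f = 1 works:
  constraint 2 holds since b + a = 4.
  constraint 5 holds since d - a = 0.
  constraint 7 holds since b - e = -3.
The rest check out directly.

Satisfiable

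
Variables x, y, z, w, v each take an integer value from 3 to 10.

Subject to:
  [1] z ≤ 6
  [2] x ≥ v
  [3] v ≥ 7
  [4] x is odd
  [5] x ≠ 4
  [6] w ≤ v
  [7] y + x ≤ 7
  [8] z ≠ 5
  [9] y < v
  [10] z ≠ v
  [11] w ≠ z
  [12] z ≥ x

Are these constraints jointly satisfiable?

From constraints 2 and 3: x ≥ v and v ≥ 7, so x ≥ 7. From constraints 1 and 12: x ≤ z and z ≤ 6, so x ≤ 6. But 6 < 7, so no value of x works.

Unsatisfiable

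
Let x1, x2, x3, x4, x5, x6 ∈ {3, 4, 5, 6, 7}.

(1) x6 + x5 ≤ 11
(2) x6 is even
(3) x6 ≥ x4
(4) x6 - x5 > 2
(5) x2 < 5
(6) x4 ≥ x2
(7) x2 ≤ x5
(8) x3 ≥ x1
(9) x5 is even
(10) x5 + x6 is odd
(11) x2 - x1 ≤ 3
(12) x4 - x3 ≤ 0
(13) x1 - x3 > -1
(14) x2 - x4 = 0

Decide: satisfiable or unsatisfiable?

Unsatisfiable

Constraint 9 makes x5 even and constraint 2 makes x6 even, so x5 + x6 must be even. Constraint 10 says x5 + x6 is odd — contradiction.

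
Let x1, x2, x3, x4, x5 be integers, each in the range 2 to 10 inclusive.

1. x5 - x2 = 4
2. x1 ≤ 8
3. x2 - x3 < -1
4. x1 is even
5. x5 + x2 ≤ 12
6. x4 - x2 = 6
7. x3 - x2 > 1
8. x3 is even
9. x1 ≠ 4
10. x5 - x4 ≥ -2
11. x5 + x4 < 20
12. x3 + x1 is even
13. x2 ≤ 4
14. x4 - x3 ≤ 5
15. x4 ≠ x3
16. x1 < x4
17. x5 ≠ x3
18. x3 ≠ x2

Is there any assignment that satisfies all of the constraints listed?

Satisfiable

Try x1 = 6, x2 = 4, x3 = 6, x4 = 10, x5 = 8.
Check constraint 1: x5 - x2 = 4; constraint 3: x2 - x3 = -2; constraint 5: x5 + x2 = 12. The remaining constraints are straightforward to verify.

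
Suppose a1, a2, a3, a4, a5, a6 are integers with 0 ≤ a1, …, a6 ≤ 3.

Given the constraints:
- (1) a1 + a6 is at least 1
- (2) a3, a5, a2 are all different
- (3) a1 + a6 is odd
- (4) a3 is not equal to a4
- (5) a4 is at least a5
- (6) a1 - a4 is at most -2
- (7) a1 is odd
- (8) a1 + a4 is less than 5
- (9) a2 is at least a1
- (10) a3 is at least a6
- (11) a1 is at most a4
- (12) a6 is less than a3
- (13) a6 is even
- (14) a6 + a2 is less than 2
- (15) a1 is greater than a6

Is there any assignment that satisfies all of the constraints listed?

Satisfiable

Try a1 = 1, a2 = 1, a3 = 2, a4 = 3, a5 = 0, a6 = 0.
Check constraint 1: a1 + a6 = 1; constraint 6: a1 - a4 = -2; constraint 8: a1 + a4 = 4. The remaining constraints are straightforward to verify.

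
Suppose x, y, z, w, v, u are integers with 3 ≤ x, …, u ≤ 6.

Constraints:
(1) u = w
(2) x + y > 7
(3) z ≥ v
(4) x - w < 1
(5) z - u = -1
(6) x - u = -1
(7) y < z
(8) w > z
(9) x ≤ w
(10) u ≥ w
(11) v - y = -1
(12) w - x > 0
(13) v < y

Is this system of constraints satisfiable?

Satisfiable

Setting (x, y, z, w, v, u) = (5, 4, 5, 6, 3, 6) satisfies everything: constraint 2: x + y = 9; constraint 4: x - w = -1; constraint 5: z - u = -1, and the others follow.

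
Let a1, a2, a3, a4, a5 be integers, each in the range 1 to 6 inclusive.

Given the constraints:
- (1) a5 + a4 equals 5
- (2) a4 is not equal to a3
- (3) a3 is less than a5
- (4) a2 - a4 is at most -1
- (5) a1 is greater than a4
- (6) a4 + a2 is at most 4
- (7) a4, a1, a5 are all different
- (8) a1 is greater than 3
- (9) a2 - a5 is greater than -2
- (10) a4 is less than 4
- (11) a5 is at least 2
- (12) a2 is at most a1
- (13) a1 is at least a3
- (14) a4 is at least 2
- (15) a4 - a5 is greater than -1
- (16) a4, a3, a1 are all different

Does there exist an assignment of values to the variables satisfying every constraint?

Take a1 = 4, a2 = 1, a3 = 1, a4 = 3, a5 = 2. Then constraint 1: a5 + a4 = 5; constraint 4: a2 - a4 = -2; constraint 6: a4 + a2 = 4, and every other listed constraint is also met.

Satisfiable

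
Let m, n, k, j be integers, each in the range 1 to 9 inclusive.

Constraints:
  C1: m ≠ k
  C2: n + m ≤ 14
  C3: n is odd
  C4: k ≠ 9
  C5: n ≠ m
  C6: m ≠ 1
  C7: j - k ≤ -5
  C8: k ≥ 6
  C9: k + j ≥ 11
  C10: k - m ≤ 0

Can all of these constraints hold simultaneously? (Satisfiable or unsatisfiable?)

The assignment m = 9, n = 5, k = 8, j = 3 works:
  constraint 2 holds since n + m = 14.
  constraint 7 holds since j - k = -5.
  constraint 9 holds since k + j = 11.
The rest check out directly.

Satisfiable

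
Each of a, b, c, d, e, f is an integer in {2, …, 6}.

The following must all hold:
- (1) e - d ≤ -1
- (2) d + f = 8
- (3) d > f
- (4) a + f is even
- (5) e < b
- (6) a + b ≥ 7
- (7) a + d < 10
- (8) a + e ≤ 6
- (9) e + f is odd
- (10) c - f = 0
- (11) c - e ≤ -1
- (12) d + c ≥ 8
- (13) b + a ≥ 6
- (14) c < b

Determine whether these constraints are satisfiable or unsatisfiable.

Try a = 2, b = 5, c = 2, d = 6, e = 3, f = 2.
Check constraint 1: e - d = -3; constraint 2: d + f = 8; constraint 6: a + b = 7. The remaining constraints are straightforward to verify.

Satisfiable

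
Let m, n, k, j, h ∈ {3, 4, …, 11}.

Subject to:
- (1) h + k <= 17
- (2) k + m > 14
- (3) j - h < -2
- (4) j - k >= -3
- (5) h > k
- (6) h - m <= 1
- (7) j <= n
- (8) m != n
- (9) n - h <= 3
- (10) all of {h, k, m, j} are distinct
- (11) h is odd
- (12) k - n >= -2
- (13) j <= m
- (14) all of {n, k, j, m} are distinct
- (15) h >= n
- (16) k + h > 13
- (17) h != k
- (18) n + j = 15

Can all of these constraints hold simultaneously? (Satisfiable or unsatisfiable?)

Try m = 8, n = 9, k = 7, j = 6, h = 9.
Check constraint 1: h + k = 16; constraint 2: k + m = 15; constraint 3: j - h = -3. The remaining constraints are straightforward to verify.

Satisfiable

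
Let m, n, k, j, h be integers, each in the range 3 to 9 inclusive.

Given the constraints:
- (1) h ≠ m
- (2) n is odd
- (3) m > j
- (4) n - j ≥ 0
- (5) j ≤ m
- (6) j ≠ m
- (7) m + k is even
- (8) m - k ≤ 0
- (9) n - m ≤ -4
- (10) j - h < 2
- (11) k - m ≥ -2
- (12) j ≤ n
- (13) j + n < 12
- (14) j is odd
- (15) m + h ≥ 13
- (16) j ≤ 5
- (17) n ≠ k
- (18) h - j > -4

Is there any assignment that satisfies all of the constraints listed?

Satisfiable

Try m = 9, n = 5, k = 9, j = 5, h = 4.
Check constraint 4: n - j = 0; constraint 8: m - k = 0. The remaining constraints are straightforward to verify.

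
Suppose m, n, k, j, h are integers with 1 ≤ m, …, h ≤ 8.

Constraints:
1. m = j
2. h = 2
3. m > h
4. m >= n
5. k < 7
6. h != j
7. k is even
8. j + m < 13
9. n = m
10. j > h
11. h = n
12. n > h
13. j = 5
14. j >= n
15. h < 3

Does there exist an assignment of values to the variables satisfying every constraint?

Constraint 2 fixes h = 2 and constraint 13 fixes j = 5. Constraints 1, 9, and 11 give h = n = m = j, so h = j. But 2 ≠ 5 — contradiction.

Unsatisfiable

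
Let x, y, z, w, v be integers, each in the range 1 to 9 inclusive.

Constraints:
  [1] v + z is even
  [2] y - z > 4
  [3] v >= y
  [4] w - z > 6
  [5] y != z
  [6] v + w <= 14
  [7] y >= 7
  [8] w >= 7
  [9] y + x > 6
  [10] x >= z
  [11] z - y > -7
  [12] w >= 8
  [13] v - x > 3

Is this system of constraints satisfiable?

Unsatisfiable

From constraints 3 and 7: v ≥ y ≥ 7. From constraint 12: w ≥ 8. Hence v + w ≥ 15. But constraint 6 requires v + w ≤ 14, and 14 < 15. Contradiction.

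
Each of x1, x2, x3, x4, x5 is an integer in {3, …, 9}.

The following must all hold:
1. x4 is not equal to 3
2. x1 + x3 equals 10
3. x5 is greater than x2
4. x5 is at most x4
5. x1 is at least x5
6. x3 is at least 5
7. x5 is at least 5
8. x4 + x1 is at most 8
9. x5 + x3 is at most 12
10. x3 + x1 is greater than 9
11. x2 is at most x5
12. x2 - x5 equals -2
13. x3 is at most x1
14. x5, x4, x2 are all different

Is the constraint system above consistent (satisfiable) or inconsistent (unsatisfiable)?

From constraints 4 and 7: x4 ≥ x5 ≥ 5. From constraints 6 and 13: x1 ≥ x3 ≥ 5. Hence x4 + x1 ≥ 10. But constraint 8 requires x4 + x1 ≤ 8, and 8 < 10. Contradiction.

Unsatisfiable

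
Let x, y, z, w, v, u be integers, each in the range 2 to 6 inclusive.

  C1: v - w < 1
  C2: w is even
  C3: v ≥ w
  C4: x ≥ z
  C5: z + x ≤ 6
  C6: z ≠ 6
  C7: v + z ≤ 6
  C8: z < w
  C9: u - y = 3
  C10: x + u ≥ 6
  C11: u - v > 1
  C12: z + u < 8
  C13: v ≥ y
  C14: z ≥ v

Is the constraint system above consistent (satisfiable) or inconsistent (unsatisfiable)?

Unsatisfiable

Constraints 3, 8, and 14 give v ≤ z, z < w, w ≤ v. Chaining: v ≤ z < w ≤ v, which forces v < v — impossible.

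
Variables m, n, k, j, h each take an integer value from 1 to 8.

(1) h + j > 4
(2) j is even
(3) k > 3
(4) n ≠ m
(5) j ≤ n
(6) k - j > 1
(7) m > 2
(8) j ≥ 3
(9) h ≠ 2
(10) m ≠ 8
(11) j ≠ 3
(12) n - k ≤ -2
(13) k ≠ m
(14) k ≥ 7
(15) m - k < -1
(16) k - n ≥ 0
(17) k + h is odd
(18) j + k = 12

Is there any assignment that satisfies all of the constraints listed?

Satisfiable

The assignment m = 4, n = 6, k = 8, j = 4, h = 1 works:
  constraint 1 holds since h + j = 5.
  constraint 6 holds since k - j = 4.
The rest check out directly.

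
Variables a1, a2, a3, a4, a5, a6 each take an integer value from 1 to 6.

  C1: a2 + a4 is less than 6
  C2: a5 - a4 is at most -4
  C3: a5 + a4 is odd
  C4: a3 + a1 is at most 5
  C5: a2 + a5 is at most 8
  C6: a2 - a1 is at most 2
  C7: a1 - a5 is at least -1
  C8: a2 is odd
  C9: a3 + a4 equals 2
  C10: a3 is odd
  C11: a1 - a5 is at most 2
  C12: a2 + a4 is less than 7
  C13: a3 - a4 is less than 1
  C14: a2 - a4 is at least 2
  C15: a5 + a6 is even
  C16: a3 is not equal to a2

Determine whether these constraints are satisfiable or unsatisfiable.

Unsatisfiable

Constraints 2, 6, 11, and 14 give a1 − a2 ≥ -2, a2 − a4 ≥ 2, a4 − a5 ≥ 4, a5 − a1 ≥ -2.
Adding all 4 inequalities: the left sides telescope to 0, and the right sides sum to (-2) + 2 + 4 + (-2) = 2. So 0 ≥ 2, which is false.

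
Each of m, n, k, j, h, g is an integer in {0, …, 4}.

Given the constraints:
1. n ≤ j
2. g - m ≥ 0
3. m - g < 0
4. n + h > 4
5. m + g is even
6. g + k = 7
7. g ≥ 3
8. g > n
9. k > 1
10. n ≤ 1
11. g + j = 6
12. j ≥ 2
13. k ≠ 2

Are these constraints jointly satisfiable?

Try m = 2, n = 1, k = 3, j = 2, h = 4, g = 4.
Check constraint 2: g - m = 2; constraint 3: m - g = -2; constraint 4: n + h = 5. The remaining constraints are straightforward to verify.

Satisfiable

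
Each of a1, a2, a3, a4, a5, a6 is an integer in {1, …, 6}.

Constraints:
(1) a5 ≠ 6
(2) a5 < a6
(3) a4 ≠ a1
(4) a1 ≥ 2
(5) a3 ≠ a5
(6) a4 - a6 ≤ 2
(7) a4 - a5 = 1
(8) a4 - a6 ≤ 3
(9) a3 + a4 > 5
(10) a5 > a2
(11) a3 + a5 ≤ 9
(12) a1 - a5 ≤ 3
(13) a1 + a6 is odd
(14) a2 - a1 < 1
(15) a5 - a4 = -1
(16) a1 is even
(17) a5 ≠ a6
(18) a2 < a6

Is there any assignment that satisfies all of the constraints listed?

Satisfiable

One satisfying assignment is a1 = 4, a2 = 2, a3 = 3, a4 = 5, a5 = 4, a6 = 5.
For the less obvious constraints — constraint 6: a4 - a6 = 0; constraint 7: a4 - a5 = 1; constraint 8: a4 - a6 = 0 — and the others hold by inspection.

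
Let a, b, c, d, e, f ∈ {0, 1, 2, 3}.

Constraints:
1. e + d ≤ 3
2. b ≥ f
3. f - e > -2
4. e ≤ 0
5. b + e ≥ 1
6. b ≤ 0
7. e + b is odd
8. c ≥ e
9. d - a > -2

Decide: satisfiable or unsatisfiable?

From constraint 6: b ≤ 0. From constraint 4: e ≤ 0. Hence b + e ≤ 0. But constraint 5 requires b + e ≥ 1, and 1 > 0. Contradiction.

Unsatisfiable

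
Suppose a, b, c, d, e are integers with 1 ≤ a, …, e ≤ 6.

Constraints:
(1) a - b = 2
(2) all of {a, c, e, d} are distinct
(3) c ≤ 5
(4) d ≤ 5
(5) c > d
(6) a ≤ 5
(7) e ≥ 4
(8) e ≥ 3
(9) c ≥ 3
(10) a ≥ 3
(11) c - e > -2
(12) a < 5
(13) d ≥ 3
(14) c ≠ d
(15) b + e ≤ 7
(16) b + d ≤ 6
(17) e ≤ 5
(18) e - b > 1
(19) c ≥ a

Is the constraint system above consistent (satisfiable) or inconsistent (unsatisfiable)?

Constraints 3, 4, 6, 8, 9, 10, 13, and 17 confine each of a, c, e, d to the 3 values {3, …, 5}.
Constraint 2 requires all 4 of them to be distinct, but only 3 values are available — impossible by the pigeonhole principle.

Unsatisfiable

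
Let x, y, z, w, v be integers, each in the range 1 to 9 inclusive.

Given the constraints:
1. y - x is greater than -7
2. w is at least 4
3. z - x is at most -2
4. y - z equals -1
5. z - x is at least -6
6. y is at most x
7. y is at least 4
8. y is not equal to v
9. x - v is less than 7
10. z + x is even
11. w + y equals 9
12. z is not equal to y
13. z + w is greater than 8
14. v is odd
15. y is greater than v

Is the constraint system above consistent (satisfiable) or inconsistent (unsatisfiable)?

Satisfiable

The assignment x = 9, y = 4, z = 5, w = 5, v = 3 works:
  constraint 1 holds since y - x = -5.
  constraint 3 holds since z - x = -4.
  constraint 4 holds since y - z = -1.
The rest check out directly.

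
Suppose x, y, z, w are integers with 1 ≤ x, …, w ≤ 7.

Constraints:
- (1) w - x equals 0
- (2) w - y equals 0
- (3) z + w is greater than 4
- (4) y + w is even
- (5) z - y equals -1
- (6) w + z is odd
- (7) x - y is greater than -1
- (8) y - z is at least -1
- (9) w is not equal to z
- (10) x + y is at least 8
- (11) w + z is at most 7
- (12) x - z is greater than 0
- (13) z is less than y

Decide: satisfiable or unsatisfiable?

The assignment x = 4, y = 4, z = 3, w = 4 works:
  constraint 1 holds since w - x = 0.
  constraint 2 holds since w - y = 0.
  constraint 3 holds since z + w = 7.
The rest check out directly.

Satisfiable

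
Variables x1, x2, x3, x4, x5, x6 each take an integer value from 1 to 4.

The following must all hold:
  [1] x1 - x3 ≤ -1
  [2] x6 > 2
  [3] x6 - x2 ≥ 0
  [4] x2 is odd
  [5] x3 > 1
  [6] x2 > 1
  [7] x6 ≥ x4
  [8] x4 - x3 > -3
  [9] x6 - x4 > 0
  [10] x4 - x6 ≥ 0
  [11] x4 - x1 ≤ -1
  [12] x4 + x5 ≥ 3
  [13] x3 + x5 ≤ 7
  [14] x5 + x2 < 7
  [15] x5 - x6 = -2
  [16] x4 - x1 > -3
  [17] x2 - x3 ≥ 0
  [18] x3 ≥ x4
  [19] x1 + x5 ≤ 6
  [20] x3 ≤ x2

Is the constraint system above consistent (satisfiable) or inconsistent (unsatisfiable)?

Unsatisfiable

Constraints 1, 3, 10, 11, and 17 give x4 − x6 ≥ 0, x6 − x2 ≥ 0, x2 − x3 ≥ 0, x3 − x1 ≥ 1, x1 − x4 ≥ 1.
Adding all 5 inequalities: the left sides telescope to 0, and the right sides sum to 0 + 0 + 0 + 1 + 1 = 2. So 0 ≥ 2, which is false.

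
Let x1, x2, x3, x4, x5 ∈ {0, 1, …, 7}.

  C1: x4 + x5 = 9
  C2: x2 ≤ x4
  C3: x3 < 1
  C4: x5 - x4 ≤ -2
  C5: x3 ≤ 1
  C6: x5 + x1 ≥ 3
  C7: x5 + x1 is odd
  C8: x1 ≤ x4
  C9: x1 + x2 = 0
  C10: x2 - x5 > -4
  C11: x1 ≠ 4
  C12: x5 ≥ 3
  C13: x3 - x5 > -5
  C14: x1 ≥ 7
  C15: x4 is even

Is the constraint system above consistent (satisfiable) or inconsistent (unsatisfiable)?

Unsatisfiable

From constraints 8 and 14: x4 ≥ x1 ≥ 7. From constraint 12: x5 ≥ 3. Hence x4 + x5 ≥ 10. But constraint 1 requires x4 + x5 = 9, and 9 < 10. Contradiction.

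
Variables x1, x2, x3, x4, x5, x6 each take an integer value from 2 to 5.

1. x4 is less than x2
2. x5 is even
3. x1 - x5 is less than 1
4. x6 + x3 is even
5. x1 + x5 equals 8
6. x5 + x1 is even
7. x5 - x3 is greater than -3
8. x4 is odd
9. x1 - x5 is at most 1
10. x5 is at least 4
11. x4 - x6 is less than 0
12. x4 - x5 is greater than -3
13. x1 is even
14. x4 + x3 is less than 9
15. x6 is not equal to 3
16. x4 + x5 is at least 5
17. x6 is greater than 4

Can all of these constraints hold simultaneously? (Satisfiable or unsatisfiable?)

Satisfiable

The assignment x1 = 4, x2 = 5, x3 = 5, x4 = 3, x5 = 4, x6 = 5 works:
  constraint 3 holds since x1 - x5 = 0.
  constraint 5 holds since x1 + x5 = 8.
  constraint 7 holds since x5 - x3 = -1.
The rest check out directly.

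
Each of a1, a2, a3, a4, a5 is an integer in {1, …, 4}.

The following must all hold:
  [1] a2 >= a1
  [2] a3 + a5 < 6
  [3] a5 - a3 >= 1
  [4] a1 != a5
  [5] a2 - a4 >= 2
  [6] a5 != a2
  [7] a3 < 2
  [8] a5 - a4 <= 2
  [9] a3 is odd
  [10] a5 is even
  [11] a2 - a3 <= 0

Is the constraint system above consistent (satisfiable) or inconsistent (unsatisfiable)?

Constraints 3, 5, 8, and 11 give a2 − a4 ≥ 2, a4 − a5 ≥ -2, a5 − a3 ≥ 1, a3 − a2 ≥ 0.
Adding all 4 inequalities: the left sides telescope to 0, and the right sides sum to 2 + (-2) + 1 + 0 = 1. So 0 ≥ 1, which is false.

Unsatisfiable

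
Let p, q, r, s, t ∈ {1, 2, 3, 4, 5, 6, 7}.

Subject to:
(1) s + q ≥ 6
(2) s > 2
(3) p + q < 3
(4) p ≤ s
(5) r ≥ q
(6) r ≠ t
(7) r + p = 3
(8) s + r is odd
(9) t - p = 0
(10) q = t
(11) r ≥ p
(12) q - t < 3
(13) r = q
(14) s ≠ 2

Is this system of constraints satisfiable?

Unsatisfiable

From constraints 10 and 13, r = q = t, so r = t. But constraint 6 says r ≠ t. Contradiction.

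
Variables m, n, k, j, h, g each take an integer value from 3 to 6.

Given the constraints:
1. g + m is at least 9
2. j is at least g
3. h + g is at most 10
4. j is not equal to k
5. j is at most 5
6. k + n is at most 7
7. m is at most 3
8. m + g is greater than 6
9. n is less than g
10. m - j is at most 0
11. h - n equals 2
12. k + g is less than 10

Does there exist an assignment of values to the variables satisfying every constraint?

Unsatisfiable

From constraints 2 and 5: g ≤ j ≤ 5. From constraint 7: m ≤ 3. Hence g + m ≤ 8. But constraint 1 requires g + m ≥ 9, and 9 > 8. Contradiction.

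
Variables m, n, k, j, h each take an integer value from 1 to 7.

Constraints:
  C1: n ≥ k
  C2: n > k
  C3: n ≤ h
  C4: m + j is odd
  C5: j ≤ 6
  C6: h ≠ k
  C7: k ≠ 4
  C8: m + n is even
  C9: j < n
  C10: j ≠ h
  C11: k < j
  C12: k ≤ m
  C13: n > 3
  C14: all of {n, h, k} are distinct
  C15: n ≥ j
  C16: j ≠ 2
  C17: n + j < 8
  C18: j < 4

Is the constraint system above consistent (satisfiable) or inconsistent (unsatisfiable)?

Setting (m, n, k, j, h) = (4, 4, 2, 3, 5) satisfies everything: constraint 4: m + j = 7 is odd; constraint 14: values 4, 5, 2 are distinct; constraint 17: n + j = 7, and the others follow.

Satisfiable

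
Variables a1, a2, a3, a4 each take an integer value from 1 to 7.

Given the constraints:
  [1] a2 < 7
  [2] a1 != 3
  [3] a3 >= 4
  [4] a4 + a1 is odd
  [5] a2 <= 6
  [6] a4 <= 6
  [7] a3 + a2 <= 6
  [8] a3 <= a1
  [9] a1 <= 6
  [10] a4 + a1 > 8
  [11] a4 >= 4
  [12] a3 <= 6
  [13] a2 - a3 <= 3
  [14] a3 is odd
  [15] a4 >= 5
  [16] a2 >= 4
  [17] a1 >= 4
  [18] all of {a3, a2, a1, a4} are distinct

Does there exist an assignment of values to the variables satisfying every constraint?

Unsatisfiable

Constraints 3, 5, 6, 9, 11, 12, 16, and 17 confine each of a3, a2, a1, a4 to the 3 values {4, …, 6}.
Constraint 18 requires all 4 of them to be distinct, but only 3 values are available — impossible by the pigeonhole principle.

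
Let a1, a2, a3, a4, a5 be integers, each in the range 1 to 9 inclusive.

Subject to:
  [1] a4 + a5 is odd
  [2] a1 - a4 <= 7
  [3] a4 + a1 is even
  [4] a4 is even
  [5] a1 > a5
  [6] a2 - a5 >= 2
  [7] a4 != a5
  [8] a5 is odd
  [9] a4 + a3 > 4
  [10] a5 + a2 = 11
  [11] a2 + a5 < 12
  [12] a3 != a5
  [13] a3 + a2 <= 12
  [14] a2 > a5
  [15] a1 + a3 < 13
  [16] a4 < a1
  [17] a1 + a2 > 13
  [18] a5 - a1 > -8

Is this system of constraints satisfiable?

Satisfiable

Take a1 = 8, a2 = 8, a3 = 4, a4 = 2, a5 = 3. Then constraint 2: a1 - a4 = 6; constraint 6: a2 - a5 = 5, and every other listed constraint is also met.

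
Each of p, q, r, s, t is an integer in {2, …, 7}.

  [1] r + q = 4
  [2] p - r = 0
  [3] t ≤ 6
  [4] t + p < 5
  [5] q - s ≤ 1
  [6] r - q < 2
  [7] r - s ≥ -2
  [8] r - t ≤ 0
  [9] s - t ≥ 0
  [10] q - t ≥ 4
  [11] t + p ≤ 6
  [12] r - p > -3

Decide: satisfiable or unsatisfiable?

Constraints 5, 7, 8, and 10 give r − s ≥ -2, s − q ≥ -1, q − t ≥ 4, t − r ≥ 0.
Adding all 4 inequalities: the left sides telescope to 0, and the right sides sum to (-2) + (-1) + 4 + 0 = 1. So 0 ≥ 1, which is false.

Unsatisfiable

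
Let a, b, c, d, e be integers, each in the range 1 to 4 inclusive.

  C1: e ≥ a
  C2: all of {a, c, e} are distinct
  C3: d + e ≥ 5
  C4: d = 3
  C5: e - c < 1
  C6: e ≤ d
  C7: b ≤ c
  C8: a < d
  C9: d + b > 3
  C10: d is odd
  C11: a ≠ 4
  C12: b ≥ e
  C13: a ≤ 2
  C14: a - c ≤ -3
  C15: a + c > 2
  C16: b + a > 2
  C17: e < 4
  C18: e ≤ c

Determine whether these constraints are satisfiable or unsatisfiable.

Satisfiable

Try a = 1, b = 3, c = 4, d = 3, e = 3.
Check constraint 3: d + e = 6; constraint 5: e - c = -1; constraint 9: d + b = 6. The remaining constraints are straightforward to verify.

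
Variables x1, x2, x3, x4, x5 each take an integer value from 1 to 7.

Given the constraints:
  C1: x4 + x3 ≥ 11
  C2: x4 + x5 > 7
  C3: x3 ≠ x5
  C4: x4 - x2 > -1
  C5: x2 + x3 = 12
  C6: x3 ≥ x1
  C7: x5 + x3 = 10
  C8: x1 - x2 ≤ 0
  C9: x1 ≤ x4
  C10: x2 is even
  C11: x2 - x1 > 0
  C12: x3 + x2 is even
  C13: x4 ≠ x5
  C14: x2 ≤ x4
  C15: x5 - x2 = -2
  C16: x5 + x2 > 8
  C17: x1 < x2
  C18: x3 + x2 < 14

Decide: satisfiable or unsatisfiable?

Satisfiable

The assignment x1 = 5, x2 = 6, x3 = 6, x4 = 6, x5 = 4 works:
  constraint 1 holds since x4 + x3 = 12.
  constraint 2 holds since x4 + x5 = 10.
The rest check out directly.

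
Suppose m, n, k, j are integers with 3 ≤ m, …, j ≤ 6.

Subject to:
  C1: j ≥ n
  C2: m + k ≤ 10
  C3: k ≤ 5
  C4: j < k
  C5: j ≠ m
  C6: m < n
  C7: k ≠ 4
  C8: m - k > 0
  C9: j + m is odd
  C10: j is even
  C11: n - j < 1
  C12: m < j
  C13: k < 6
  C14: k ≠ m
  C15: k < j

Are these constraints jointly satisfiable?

Constraints 1, 4, 6, and 8 give j < k, k < m, m < n, n ≤ j. Chaining: j < k < m < n ≤ j, which forces j < j — impossible.

Unsatisfiable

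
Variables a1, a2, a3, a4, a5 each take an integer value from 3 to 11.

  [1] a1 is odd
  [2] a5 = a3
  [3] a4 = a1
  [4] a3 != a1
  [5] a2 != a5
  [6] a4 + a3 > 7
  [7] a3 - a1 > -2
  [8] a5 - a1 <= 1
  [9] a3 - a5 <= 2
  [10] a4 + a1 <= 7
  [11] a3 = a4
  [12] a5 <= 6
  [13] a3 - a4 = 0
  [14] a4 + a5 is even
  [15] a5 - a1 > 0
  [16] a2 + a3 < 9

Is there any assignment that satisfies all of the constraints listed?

Unsatisfiable

From constraints 3 and 11, a3 = a4 = a1, so a3 = a1. But constraint 4 says a3 ≠ a1. Contradiction.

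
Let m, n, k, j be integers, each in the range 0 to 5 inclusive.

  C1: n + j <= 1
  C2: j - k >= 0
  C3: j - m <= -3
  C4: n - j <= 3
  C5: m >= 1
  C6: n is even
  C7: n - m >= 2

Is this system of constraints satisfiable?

Unsatisfiable

Constraints 3, 4, and 7 give m − j ≥ 3, j − n ≥ -3, n − m ≥ 2.
Adding all 3 inequalities: the left sides telescope to 0, and the right sides sum to 3 + (-3) + 2 = 2. So 0 ≥ 2, which is false.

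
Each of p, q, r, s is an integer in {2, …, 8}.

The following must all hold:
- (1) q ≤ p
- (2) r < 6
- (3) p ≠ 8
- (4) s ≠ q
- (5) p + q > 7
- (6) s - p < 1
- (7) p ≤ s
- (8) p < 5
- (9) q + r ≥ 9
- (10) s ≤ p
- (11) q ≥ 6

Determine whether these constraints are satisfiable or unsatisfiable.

Unsatisfiable

From constraints 1 and 11: p ≥ q and q ≥ 6, so p ≥ 6. From constraint 8: p ≤ 4. But 4 < 6, so no value of p works.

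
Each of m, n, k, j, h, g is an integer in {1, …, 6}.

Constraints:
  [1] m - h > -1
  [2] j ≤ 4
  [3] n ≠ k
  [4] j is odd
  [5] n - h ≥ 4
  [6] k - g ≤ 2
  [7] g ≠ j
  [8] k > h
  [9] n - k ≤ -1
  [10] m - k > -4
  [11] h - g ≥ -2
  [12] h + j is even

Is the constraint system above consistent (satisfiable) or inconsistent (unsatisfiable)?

Unsatisfiable

Constraints 5, 6, 9, and 11 give g − k ≥ -2, k − n ≥ 1, n − h ≥ 4, h − g ≥ -2.
Adding all 4 inequalities: the left sides telescope to 0, and the right sides sum to (-2) + 1 + 4 + (-2) = 1. So 0 ≥ 1, which is false.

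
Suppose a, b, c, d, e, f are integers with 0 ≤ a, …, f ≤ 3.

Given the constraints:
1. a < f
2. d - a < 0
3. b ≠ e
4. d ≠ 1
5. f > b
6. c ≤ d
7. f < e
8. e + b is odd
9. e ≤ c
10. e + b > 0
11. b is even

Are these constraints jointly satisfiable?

Constraints 1, 2, 6, 7, and 9 give e ≤ c, c ≤ d, d < a, a < f, f < e. Chaining: e ≤ c ≤ d < a < f < e, which forces e < e — impossible.

Unsatisfiable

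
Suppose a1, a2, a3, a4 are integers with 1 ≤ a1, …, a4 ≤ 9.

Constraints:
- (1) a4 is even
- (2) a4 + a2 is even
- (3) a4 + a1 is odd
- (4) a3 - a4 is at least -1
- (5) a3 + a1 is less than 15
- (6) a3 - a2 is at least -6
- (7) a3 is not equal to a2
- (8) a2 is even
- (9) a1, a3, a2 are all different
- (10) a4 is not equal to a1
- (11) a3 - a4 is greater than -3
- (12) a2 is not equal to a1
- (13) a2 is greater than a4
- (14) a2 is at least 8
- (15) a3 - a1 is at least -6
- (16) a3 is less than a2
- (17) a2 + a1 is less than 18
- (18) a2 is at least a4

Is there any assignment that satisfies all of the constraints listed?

Satisfiable

Try a1 = 9, a2 = 8, a3 = 4, a4 = 4.
Check constraint 4: a3 - a4 = 0; constraint 5: a3 + a1 = 13; constraint 6: a3 - a2 = -4. The remaining constraints are straightforward to verify.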